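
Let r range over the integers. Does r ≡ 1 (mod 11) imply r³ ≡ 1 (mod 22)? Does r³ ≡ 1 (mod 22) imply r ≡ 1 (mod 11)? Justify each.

(⟸) The residues r modulo 22 with r³ ≡ 1 (mod 22) are exactly {1}, and each is ≡ 1 (mod 11).

(⟹) This fails: take r = 12. Then 12 ≡ 1 (mod 11), but 12³ = 1728 ≡ 12 (mod 22), not 1.

Not equivalent: only (⇐) holds.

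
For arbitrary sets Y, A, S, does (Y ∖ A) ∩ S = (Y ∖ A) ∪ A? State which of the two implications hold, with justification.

Reverse inclusion. This inclusion fails. Take Y = {1}, A = ∅, S = ∅; then 1 ∈ (Y ∖ A) ∪ A but 1 ∉ (Y ∖ A) ∩ S.

Forward inclusion. Let x ∈ (Y ∖ A) ∩ S. Then x ∈ Y ∩ S and x ∉ A, from which x ∈ (Y ∖ A) ∪ A.

(⊆) holds; (⊇) fails.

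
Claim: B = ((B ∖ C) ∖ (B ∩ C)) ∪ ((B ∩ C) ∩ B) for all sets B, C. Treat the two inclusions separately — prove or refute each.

(⊆) Let x ∈ B. Then either x ∈ B and x ∉ C; or x ∈ B ∩ C. In each case x ∈ ((B ∖ C) ∖ (B ∩ C)) ∪ ((B ∩ C) ∩ B), so B ⊆ ((B ∖ C) ∖ (B ∩ C)) ∪ ((B ∩ C) ∩ B).

(⊇) Let x ∈ ((B ∖ C) ∖ (B ∩ C)) ∪ ((B ∩ C) ∩ B). Then either x ∈ B and x ∉ C; or x ∈ B ∩ C. In each case x ∈ B, so ((B ∖ C) ∖ (B ∩ C)) ∪ ((B ∩ C) ∩ B) ⊆ B.

Both inclusions hold.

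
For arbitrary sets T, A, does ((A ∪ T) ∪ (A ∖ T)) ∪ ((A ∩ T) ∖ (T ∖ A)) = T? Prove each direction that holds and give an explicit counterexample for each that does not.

Only the reverse inclusion holds.

(⊆) This inclusion fails. Take T = ∅, A = {1}; then 1 ∈ ((A ∪ T) ∪ (A ∖ T)) ∪ ((A ∩ T) ∖ (T ∖ A)) but 1 ∉ T.

(⊇) Let x ∈ T. Then either x ∈ T and x ∉ A; or x ∈ T ∩ A. In each case x ∈ ((A ∪ T) ∪ (A ∖ T)) ∪ ((A ∩ T) ∖ (T ∖ A)), so T ⊆ ((A ∪ T) ∪ (A ∖ T)) ∪ ((A ∩ T) ∖ (T ∖ A)).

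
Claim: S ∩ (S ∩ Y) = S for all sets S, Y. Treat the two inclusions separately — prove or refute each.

(⊆) Let x ∈ S ∩ (S ∩ Y). Then x ∈ S ∩ Y, from which x ∈ S.

(⊇) This inclusion fails. Take S = {1}, Y = ∅; then 1 ∈ S but 1 ∉ S ∩ (S ∩ Y).

(⊆) holds; (⊇) fails.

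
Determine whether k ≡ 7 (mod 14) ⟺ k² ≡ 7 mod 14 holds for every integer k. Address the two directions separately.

Both directions hold.

(⟹) Suppose k ≡ 7 (mod 14). Write k = 14j + 7. Then (14j + 7)² = 196j² + 196j + 49 = 14(14j² + 14j + 3) + 7, so k² ≡ 7 (mod 14).

(⟸) Conversely, suppose k² ≡ 7 (mod 14). The only residue r in {0, …, 13} with r² ≡ 7 (mod 14) is r = 7, so k ≡ 7 (mod 14).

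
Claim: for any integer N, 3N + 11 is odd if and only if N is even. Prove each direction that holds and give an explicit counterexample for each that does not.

(⟹) Suppose 3N + 11 is odd. Since 3 is odd, 3N and N have the same parity, so 3N + 11 ≡ N + 11 (mod 2). As 11 is odd, 3N + 11 is odd exactly when N is even. Thus N is even.

(⟸) Conversely, suppose N is even; write N = 2j. Then 3N + 11 = 3·(2j) + 11 = 2·3j + 11, which is odd.

Both implications hold.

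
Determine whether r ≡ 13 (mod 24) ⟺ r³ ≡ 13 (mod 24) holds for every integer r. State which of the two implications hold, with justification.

Both directions hold; the statement is true.

(←) Suppose r³ ≡ 13 (mod 24). The only residue r in {0, …, 23} with r³ ≡ 13 (mod 24) is r = 13, so r ≡ 13 (mod 24).

(→) Suppose r ≡ 13 (mod 24). Write r = 24j + 13. Then (24j + 13)³ = 13824j³ + 22464j² + 12168j + 2197 = 24(576j³ + 936j² + 507j + 91) + 13, so r³ ≡ 13 (mod 24).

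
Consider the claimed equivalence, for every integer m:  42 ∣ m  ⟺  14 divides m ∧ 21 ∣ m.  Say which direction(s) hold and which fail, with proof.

Both directions hold; the statement is true.

[⇒] If 42 ∣ m, write m = 42q. Since 42 = 3·14, m = 14·(3q), so 14 ∣ m; and since 42 = 2·21, m = 21·(2q), so 21 ∣ m.

[⇐] Suppose 14 ∣ m and 21 ∣ m. Any common multiple of 14 and 21 is a multiple of their lcm; here lcm(14, 21) = 14·21/gcd(14, 21) = 294/7 = 42, so 42 ∣ m.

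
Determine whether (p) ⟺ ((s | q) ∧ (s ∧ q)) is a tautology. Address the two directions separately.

[⇒] This fails. Under q = F, s = F, p = T, the left side is true but the right side is false.

[⇐] This fails. Under q = T, s = T, p = F, the left side is false but the right side is true.

Neither direction holds.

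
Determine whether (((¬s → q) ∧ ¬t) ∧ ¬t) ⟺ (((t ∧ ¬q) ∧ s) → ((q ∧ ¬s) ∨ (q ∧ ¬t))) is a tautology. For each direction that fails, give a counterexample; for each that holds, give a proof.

[⇒] Assume the antecedent. If s is true, the antecedent forces (s = T, q = F, t = F) or (s = T, q = T, t = F), and the consequent holds there. If s is false, the consequent reduces to true regardless of the other variables. Either way the consequent holds.

[⇐] This fails. Under s = F, q = F, t = F, the left side is false but the right side is true.

Only the forward implication holds.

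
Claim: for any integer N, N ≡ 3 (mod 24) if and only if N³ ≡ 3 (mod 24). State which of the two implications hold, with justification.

Both directions hold.

(→) Suppose N ≡ 3 (mod 24). Write N = 24j + 3. Then (24j + 3)³ = 13824j³ + 5184j² + 648j + 27 = 24(576j³ + 216j² + 27j + 1) + 3, so N³ ≡ 3 (mod 24).

(←) Conversely, suppose N³ ≡ 3 (mod 24). The only residue r in {0, …, 23} with r³ ≡ 3 (mod 24) is r = 3, so N ≡ 3 (mod 24).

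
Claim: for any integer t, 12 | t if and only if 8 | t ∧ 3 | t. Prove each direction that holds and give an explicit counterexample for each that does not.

Only the reverse direction holds.

(⇒) This fails: take t = 12. Certainly 12 ∣ 12, but 8 ∤ 12.

(⇐) Suppose 8 ∣ t and 3 ∣ t. Any common multiple of 8 and 3 is a multiple of their lcm; here gcd(8, 3) = 1, so lcm(8, 3) = 8·3 = 24, so 24 ∣ t. Since 12 ∣ 24, it follows that 12 ∣ t.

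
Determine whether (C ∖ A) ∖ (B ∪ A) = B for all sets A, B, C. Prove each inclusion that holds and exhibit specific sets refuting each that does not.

Both inclusions fail.

(⟹) This inclusion fails. Take A = ∅, B = ∅, C = {1}; then 1 ∈ (C ∖ A) ∖ (B ∪ A) but 1 ∉ B.

(⟸) This inclusion fails. Take A = ∅, B = {1}, C = ∅; then 1 ∈ B but 1 ∉ (C ∖ A) ∖ (B ∪ A).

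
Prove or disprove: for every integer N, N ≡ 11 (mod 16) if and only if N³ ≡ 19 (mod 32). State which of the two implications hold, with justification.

Not equivalent: only (⇐) holds.

[⇒] This fails: take N = 27. Then 27 ≡ 11 (mod 16), but 27³ = 19683 ≡ 3 (mod 32), not 19.

[⇐] Conversely, the residues r modulo 32 with r³ ≡ 19 (mod 32) are exactly {11}, and each is ≡ 11 (mod 16).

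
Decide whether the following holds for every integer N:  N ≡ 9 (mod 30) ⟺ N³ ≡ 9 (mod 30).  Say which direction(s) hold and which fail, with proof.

(⟹) Suppose N ≡ 9 (mod 30). Write N = 30j + 9. Then (30j + 9)³ = 27000j³ + 24300j² + 7290j + 729 = 30(900j³ + 810j² + 243j + 24) + 9, so N³ ≡ 9 (mod 30).

(⟸) Conversely, suppose N³ ≡ 9 (mod 30). The only residue r in {0, …, 29} with r³ ≡ 9 (mod 30) is r = 9, so N ≡ 9 (mod 30).

Both implications hold.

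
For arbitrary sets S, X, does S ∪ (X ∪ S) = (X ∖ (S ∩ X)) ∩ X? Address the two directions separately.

(⊆) This inclusion fails. Take S = {1}, X = ∅; then 1 ∈ S ∪ (X ∪ S) but 1 ∉ (X ∖ (S ∩ X)) ∩ X.

(⊇) Let x ∈ (X ∖ (S ∩ X)) ∩ X. Then x ∈ X and x ∉ S, from which x ∈ S ∪ (X ∪ S).

Only the reverse inclusion holds.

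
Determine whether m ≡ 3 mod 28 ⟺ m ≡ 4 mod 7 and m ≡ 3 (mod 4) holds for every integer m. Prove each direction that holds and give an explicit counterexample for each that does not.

Forward direction. This fails: m = 3 gives 3 ≡ 3 (mod 28) but 3 ≡ 3 (mod 7), so the conjunction on the right does not hold.

Converse. This fails: m = 11 satisfies both congruences on the right (11 ≡ 4 mod 7 and 11 ≡ 3 mod 4) yet 11 ≡ 11 (mod 28), not 3.

Neither implication holds.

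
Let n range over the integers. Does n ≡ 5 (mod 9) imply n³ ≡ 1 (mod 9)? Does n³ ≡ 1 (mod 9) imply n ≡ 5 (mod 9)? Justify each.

Forward direction. This fails: take n = 5. Then 5 ≡ 5 (mod 9), but 5³ = 125 ≡ 8 (mod 9), not 1.

Converse. This fails: take n = 1. Then 1³ = 1 ≡ 1 (mod 9), yet 1 ≡ 1 (mod 9), not 5.

Neither direction holds.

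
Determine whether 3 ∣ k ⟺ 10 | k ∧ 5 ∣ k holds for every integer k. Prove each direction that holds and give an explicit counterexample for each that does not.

[⇒] This fails: take k = 3. Certainly 3 ∣ 3, but 10 ∤ 3.

[⇐] This fails: take k = 10. Both 10 ∣ 10 and 5 ∣ 10, yet 10 is not a multiple of 3 (since 10 = 3·3 + 1), so 3 ∤ 10.

Both directions fail.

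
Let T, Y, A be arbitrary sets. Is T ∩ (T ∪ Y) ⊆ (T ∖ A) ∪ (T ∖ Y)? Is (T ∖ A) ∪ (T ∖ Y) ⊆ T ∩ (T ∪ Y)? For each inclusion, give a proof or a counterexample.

Forward inclusion. This inclusion fails. Take T = {1}, Y = {1}, A = {1}; then 1 ∈ T ∩ (T ∪ Y) but 1 ∉ (T ∖ A) ∪ (T ∖ Y).

Reverse inclusion. Let x ∈ (T ∖ A) ∪ (T ∖ Y). Then either x ∈ T and x ∉ Y, A; or x ∈ T ∩ Y and x ∉ A; or x ∈ T ∩ A and x ∉ Y. In each case x ∈ T ∩ (T ∪ Y), so (T ∖ A) ∪ (T ∖ Y) ⊆ T ∩ (T ∪ Y).

The sets are not equal: only the reverse inclusion holds.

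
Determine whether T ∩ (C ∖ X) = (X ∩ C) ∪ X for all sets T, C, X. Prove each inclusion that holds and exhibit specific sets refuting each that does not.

Neither inclusion holds.

Forward inclusion. This inclusion fails. Take T = {1}, C = {1}, X = ∅; then 1 ∈ T ∩ (C ∖ X) but 1 ∉ (X ∩ C) ∪ X.

Reverse inclusion. This inclusion fails. Take T = ∅, C = ∅, X = {1}; then 1 ∈ (X ∩ C) ∪ X but 1 ∉ T ∩ (C ∖ X).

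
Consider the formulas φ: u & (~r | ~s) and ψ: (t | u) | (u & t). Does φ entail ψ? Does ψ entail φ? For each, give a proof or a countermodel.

(⇒) holds; (⇐) fails.

Converse. This fails. Under r = T, u = T, s = T, t = F, the left side is false but the right side is true.

Forward direction. Assume the antecedent. If u is true, (t | u) | (u & t) reduces to true regardless of the other variables. If u is false, the antecedent cannot hold. Either way (t | u) | (u & t) holds.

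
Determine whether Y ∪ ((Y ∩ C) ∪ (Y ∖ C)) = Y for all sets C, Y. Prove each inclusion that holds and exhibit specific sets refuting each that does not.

(⊆) Let x ∈ Y ∪ ((Y ∩ C) ∪ (Y ∖ C)). Then either x ∈ Y and x ∉ C; or x ∈ C ∩ Y. In each case x ∈ Y, so Y ∪ ((Y ∩ C) ∪ (Y ∖ C)) ⊆ Y.

(⊇) Let x ∈ Y. Then either x ∈ Y and x ∉ C; or x ∈ C ∩ Y. In each case x ∈ Y ∪ ((Y ∩ C) ∪ (Y ∖ C)), so Y ⊆ Y ∪ ((Y ∩ C) ∪ (Y ∖ C)).

The two sets are equal.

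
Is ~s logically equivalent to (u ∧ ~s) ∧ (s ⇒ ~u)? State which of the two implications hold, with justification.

(⇒) fails; (⇐) holds.

(→) This fails. Under s = F, u = F, the left side is true but the right side is false.

(←) Assume the antecedent. If s is true, the antecedent cannot hold. If s is false, ~s reduces to true regardless of the other variables. Either way ~s holds.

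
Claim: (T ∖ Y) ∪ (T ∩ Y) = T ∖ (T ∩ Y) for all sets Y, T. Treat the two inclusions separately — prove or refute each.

The sets are not equal: only the reverse inclusion holds.

Forward inclusion. This inclusion fails. Take Y = {1}, T = {1}; then 1 ∈ (T ∖ Y) ∪ (T ∩ Y) but 1 ∉ T ∖ (T ∩ Y).

Reverse inclusion. Let x ∈ T ∖ (T ∩ Y). Then x ∈ T and x ∉ Y, from which x ∈ (T ∖ Y) ∪ (T ∩ Y).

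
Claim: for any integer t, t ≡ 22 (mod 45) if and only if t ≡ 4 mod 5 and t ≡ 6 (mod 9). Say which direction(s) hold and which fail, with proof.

(⇒) fails and (⇐) fails.

[⇒] This fails: t = 22 gives 22 ≡ 22 (mod 45) but 22 ≡ 2 (mod 5), so the conjunction on the right does not hold.

[⇐] This fails: t = 24 satisfies both congruences on the right (24 ≡ 4 mod 5 and 24 ≡ 6 mod 9) yet 24 ≡ 24 (mod 45), not 22.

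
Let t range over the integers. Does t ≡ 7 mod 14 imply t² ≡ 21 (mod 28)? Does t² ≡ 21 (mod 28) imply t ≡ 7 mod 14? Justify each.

[⇒] Suppose t ≡ 7 (mod 14). Working modulo 28, t ∈ {7, 21}; for each such r, r² ≡ 21 (mod 28).

[⇐] Conversely, the residues r modulo 28 with r² ≡ 21 (mod 28) are exactly {7, 21}, and each is ≡ 7 (mod 14).

Both directions hold.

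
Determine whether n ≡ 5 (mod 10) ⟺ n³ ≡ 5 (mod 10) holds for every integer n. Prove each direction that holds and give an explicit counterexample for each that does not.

Both directions hold; the statement is true.

[⇒] Suppose n ≡ 5 (mod 10). Write n = 10j + 5. Then (10j + 5)³ = 1000j³ + 1500j² + 750j + 125 = 10(100j³ + 150j² + 75j + 12) + 5, so n³ ≡ 5 (mod 10).

[⇐] Conversely, suppose n³ ≡ 5 (mod 10). The only residue r in {0, …, 9} with r³ ≡ 5 (mod 10) is r = 5, so n ≡ 5 (mod 10).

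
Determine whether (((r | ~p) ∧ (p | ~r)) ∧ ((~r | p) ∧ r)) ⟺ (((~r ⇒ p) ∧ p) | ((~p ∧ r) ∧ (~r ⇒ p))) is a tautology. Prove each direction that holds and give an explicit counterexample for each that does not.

Not equivalent: only (⇒) holds.

[⇐] This fails. Under r = T, p = F, the left side is false but the right side is true.

[⇒] Assume the antecedent. If r is true, the consequent reduces to true regardless of the other variables. If r is false, the antecedent cannot hold. Either way the consequent holds.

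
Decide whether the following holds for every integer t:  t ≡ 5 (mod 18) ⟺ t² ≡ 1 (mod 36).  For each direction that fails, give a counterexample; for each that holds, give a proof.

Neither direction holds.

(⇒) This fails: take t = 5. Then 5 ≡ 5 (mod 18), but 5² = 25 ≡ 25 (mod 36), not 1.

(⇐) This fails: take t = 1. Then 1² = 1 ≡ 1 (mod 36), yet 1 ≡ 1 (mod 18), not 5.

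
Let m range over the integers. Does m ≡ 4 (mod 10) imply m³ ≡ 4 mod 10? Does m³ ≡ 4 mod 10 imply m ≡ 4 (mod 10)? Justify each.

Forward direction. Suppose m ≡ 4 (mod 10). Write m = 10j + 4. Then (10j + 4)³ = 1000j³ + 1200j² + 480j + 64 = 10(100j³ + 120j² + 48j + 6) + 4, so m³ ≡ 4 (mod 10).

Converse. Suppose m³ ≡ 4 (mod 10). The only residue r in {0, …, 9} with r³ ≡ 4 (mod 10) is r = 4, so m ≡ 4 (mod 10).

The biconditional holds.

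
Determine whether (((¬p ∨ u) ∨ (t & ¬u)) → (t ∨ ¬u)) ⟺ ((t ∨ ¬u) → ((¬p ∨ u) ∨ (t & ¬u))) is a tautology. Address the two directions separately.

(⇒) This fails. Under u = F, t = F, p = T, the left side is true but the right side is false.

(⇐) This fails. Under u = T, t = F, p = F, the left side is false but the right side is true.

Both directions fail.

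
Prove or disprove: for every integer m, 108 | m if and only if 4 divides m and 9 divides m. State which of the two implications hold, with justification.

Only the forward direction holds.

(⇒) If 108 ∣ m, write m = 108q. Since 108 = 27·4, m = 4·(27q), so 4 ∣ m; and since 108 = 12·9, m = 9·(12q), so 9 ∣ m.

(⇐) This fails: take m = 36. Both 4 ∣ 36 and 9 ∣ 36, yet 36 is not a multiple of 108 (since 36 = 0·108 + 36), so 108 ∤ 36.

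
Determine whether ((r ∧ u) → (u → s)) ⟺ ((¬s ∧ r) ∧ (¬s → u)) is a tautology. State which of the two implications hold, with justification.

(→) This fails. Under r = F, u = F, s = F, the left side is true but the right side is false.

(←) This fails. Under r = T, u = T, s = F, the left side is false but the right side is true.

Neither implication holds.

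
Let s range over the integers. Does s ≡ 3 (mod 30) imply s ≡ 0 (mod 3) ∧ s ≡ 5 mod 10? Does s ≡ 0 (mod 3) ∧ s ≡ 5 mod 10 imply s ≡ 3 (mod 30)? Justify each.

Neither direction holds.

(⟹) This fails: s = 3 gives 3 ≡ 3 (mod 30) but 3 ≡ 3 (mod 10), so the conjunction on the right does not hold.

(⟸) This fails: s = 15 satisfies both congruences on the right (15 ≡ 0 mod 3 and 15 ≡ 5 mod 10) yet 15 ≡ 15 (mod 30), not 3.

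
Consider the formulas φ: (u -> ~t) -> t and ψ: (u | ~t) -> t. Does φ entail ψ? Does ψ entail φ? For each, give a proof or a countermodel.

Forward direction. Assume the antecedent. If t is true, (u | ~t) -> t reduces to true regardless of the other variables. If t is false, the antecedent cannot hold. Either way (u | ~t) -> t holds.

Converse. Assume the antecedent. If t is true, (u -> ~t) -> t reduces to true regardless of the other variables. If t is false, the antecedent cannot hold. Either way (u -> ~t) -> t holds.

The biconditional holds.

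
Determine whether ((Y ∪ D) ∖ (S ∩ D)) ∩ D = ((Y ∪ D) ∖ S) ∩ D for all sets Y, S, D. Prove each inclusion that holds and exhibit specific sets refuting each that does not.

Forward inclusion. Let x ∈ ((Y ∪ D) ∖ (S ∩ D)) ∩ D. Then either x ∈ D and x ∉ Y, S; or x ∈ Y ∩ D and x ∉ S. In each case x ∈ ((Y ∪ D) ∖ S) ∩ D, so ((Y ∪ D) ∖ (S ∩ D)) ∩ D ⊆ ((Y ∪ D) ∖ S) ∩ D.

Reverse inclusion. Let x ∈ ((Y ∪ D) ∖ S) ∩ D. Then either x ∈ D and x ∉ Y, S; or x ∈ Y ∩ D and x ∉ S. In each case x ∈ ((Y ∪ D) ∖ (S ∩ D)) ∩ D, so ((Y ∪ D) ∖ S) ∩ D ⊆ ((Y ∪ D) ∖ (S ∩ D)) ∩ D.

Both inclusions hold.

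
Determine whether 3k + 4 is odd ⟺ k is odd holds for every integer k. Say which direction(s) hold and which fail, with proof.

The biconditional holds.

(⇐) Suppose k is odd; write k = 2j + 1. Then 3k + 4 = 3·(2j + 1) + 4 = 2·3j + 7, which is odd.

(⇒) Suppose 3k + 4 is odd. Since 3 is odd, 3k and k have the same parity, so 3k + 4 ≡ k + 4 (mod 2). As 4 is even, 3k + 4 is odd exactly when k is odd. Thus k is odd.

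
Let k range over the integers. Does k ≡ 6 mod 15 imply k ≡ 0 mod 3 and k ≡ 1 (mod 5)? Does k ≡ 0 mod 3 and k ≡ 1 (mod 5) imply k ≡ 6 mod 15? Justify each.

[⇒] Suppose k ≡ 6 (mod 15); write k = 15j + 6. Since 3 ∣ 15, reducing mod 3 gives k ≡ 6 ≡ 0 (mod 3); since 5 ∣ 15, reducing mod 5 gives k ≡ 6 ≡ 1 (mod 5).

[⇐] Conversely, if k ≡ 0 (mod 3) and k ≡ 1 (mod 5), then by the Chinese remainder theorem k ≡ 6 (mod 15). This is exactly k ≡ 6 (mod 15).

Equivalent; both directions hold.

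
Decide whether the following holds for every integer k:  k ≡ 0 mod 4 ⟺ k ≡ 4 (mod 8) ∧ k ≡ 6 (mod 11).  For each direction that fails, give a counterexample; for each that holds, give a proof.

Not equivalent: only (⇐) holds.

(→) This fails: k = 0 gives 0 ≡ 0 (mod 4) but 0 ≡ 0 (mod 8), so the conjunction on the right does not hold.

(←) Conversely, if k ≡ 4 (mod 8) and k ≡ 6 (mod 11), then by the Chinese remainder theorem k ≡ 28 (mod 88). Since 28 ≡ 0 (mod 4) and 4 ∣ 88, we get k ≡ 0 (mod 4).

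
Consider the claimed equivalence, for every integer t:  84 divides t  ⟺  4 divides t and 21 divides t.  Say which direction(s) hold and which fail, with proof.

(⟹) If 84 ∣ t, write t = 84q. Since 84 = 21·4, t = 4·(21q), so 4 ∣ t; and since 84 = 4·21, t = 21·(4q), so 21 ∣ t.

(⟸) Suppose 4 ∣ t and 21 ∣ t. Any common multiple of 4 and 21 is a multiple of their lcm; here gcd(4, 21) = 1, so lcm(4, 21) = 4·21 = 84, so 84 ∣ t.

Both implications hold.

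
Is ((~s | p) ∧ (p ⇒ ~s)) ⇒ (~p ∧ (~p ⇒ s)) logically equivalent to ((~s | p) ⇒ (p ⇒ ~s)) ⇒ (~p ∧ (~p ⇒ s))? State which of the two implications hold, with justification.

(←) Assume the antecedent. If s is true, the consequent reduces to true regardless of the other variables. If s is false, the antecedent cannot hold. Either way the consequent holds.

(→) Assume the antecedent. If s is true, the consequent reduces to true regardless of the other variables. If s is false, the antecedent cannot hold. Either way the consequent holds.

The biconditional holds.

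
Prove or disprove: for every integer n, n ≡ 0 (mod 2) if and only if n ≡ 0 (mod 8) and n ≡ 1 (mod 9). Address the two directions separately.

(⇒) fails; (⇐) holds.

(→) This fails: n = 0 gives 0 ≡ 0 (mod 2) but 0 ≡ 0 (mod 9), so the conjunction on the right does not hold.

(←) Conversely, if n ≡ 0 (mod 8) and n ≡ 1 (mod 9), then by the Chinese remainder theorem n ≡ 64 (mod 72). Since 64 ≡ 0 (mod 2) and 2 ∣ 72, we get n ≡ 0 (mod 2).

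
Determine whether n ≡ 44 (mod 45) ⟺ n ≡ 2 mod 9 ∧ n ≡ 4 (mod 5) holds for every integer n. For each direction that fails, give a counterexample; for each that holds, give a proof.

(⇒) fails and (⇐) fails.

(→) This fails: n = 44 gives 44 ≡ 44 (mod 45) but 44 ≡ 8 (mod 9), so the conjunction on the right does not hold.

(←) This fails: n = 29 satisfies both congruences on the right (29 ≡ 2 mod 9 and 29 ≡ 4 mod 5) yet 29 ≡ 29 (mod 45), not 44.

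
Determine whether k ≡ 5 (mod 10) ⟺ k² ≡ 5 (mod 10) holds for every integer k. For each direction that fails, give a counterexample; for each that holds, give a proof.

Forward direction. Suppose k ≡ 5 (mod 10). Write k = 10j + 5. Then (10j + 5)² = 100j² + 100j + 25 = 10(10j² + 10j + 2) + 5, so k² ≡ 5 (mod 10).

Converse. For the converse, argue contrapositively. If k ≢ 5 (mod 10), then k is congruent to one of 0, 1, 2, 3, 4, 6, 7, 8, 9 modulo 10, and these give k² ≡ 0, 1, 4, 9, 6, 6, 9, 4, 1 respectively — never 5.

The biconditional holds.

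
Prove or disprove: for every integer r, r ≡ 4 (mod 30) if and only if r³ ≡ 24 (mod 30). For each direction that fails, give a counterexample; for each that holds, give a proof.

Neither implication holds.

(→) This fails: take r = 4. Then 4 ≡ 4 (mod 30), but 4³ = 64 ≡ 4 (mod 30), not 24.

(←) This fails: take r = 24. Then 24³ = 13824 ≡ 24 (mod 30), yet 24 ≡ 24 (mod 30), not 4.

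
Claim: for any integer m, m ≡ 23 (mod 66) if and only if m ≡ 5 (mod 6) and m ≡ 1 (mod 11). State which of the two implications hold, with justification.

Equivalent; both directions hold.

(←) If m ≡ 5 (mod 6) and m ≡ 1 (mod 11), then by the Chinese remainder theorem m ≡ 23 (mod 66). This is exactly m ≡ 23 (mod 66).

(→) Suppose m ≡ 23 (mod 66); write m = 66j + 23. Since 6 ∣ 66, reducing mod 6 gives m ≡ 23 ≡ 5 (mod 6); since 11 ∣ 66, reducing mod 11 gives m ≡ 23 ≡ 1 (mod 11).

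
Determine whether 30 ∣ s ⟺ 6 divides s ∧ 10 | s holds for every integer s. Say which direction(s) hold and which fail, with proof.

Both directions hold; the statement is true.

(←) Suppose 6 ∣ s and 10 ∣ s. Any common multiple of 6 and 10 is a multiple of their lcm; here lcm(6, 10) = 6·10/gcd(6, 10) = 60/2 = 30, so 30 ∣ s.

(→) If 30 ∣ s, write s = 30q. Since 30 = 5·6, s = 6·(5q), so 6 ∣ s; and since 30 = 3·10, s = 10·(3q), so 10 ∣ s.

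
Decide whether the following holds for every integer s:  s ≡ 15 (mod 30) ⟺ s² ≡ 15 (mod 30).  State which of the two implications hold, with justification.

Both directions hold; the statement is true.

(→) Suppose s ≡ 15 (mod 30). Write s = 30j + 15. Then (30j + 15)² = 900j² + 900j + 225 = 30(30j² + 30j + 7) + 15, so s² ≡ 15 (mod 30).

(←) Conversely, suppose s² ≡ 15 (mod 30). The only residue r in {0, …, 29} with r² ≡ 15 (mod 30) is r = 15, so s ≡ 15 (mod 30).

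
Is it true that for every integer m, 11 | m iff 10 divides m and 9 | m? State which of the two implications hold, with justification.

Both directions fail.

(⟹) This fails: take m = 11. Certainly 11 ∣ 11, but 10 ∤ 11.

(⟸) This fails: take m = 90. Both 10 ∣ 90 and 9 ∣ 90, yet 90 is not a multiple of 11 (since 90 = 8·11 + 2), so 11 ∤ 90.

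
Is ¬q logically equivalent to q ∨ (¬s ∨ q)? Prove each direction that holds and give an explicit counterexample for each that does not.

Neither implication holds.

Forward direction. This fails. Under q = F, s = T, the left side is true but the right side is false.

Converse. This fails. Under q = T, s = F, the left side is false but the right side is true.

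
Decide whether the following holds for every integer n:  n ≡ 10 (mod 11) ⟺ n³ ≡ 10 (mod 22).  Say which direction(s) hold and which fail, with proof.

Only the converse holds.

(←) The residues r modulo 22 with r³ ≡ 10 (mod 22) are exactly {10}, and each is ≡ 10 (mod 11).

(→) This fails: take n = 21. Then 21 ≡ 10 (mod 11), but 21³ = 9261 ≡ 21 (mod 22), not 10.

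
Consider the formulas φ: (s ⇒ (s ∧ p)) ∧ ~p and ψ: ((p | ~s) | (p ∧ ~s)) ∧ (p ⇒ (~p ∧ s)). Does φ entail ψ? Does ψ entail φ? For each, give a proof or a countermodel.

(⟸) Assume the antecedent. If p is true, the antecedent cannot hold. If p is false, the antecedent forces (p = F, s = F), and (s ⇒ (s ∧ p)) ∧ ~p holds there. Either way (s ⇒ (s ∧ p)) ∧ ~p holds.

(⟹) Assume the antecedent. If p is true, the antecedent cannot hold. If p is false, the antecedent forces (p = F, s = F), and the consequent holds there. Either way the consequent holds.

Both directions hold.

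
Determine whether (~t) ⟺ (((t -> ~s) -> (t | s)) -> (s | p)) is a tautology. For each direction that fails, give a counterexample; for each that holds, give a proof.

(←) This fails. Under s = T, p = F, t = T, the left side is false but the right side is true.

(→) Assume the antecedent. If s is true, the consequent reduces to true regardless of the other variables. If s is false, the antecedent forces (s = F, p = F, t = F) or (s = F, p = T, t = F), and the consequent holds there. Either way the consequent holds.

Not equivalent: only (⇒) holds.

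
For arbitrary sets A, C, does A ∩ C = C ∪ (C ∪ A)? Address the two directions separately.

(⟹) Let x ∈ A ∩ C. Then x ∈ A ∩ C, from which x ∈ C ∪ (C ∪ A).

(⟸) This inclusion fails. Take A = {1}, C = ∅; then 1 ∈ C ∪ (C ∪ A) but 1 ∉ A ∩ C.

(⊆) holds; (⊇) fails.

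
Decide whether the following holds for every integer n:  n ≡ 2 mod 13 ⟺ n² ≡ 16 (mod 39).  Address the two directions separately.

(⟹) This fails: take n = 2. Then 2 ≡ 2 (mod 13), but 2² = 4 ≡ 4 (mod 39), not 16.

(⟸) This fails: take n = 4. Then 4² = 16 ≡ 16 (mod 39), yet 4 ≡ 4 (mod 13), not 2.

Neither direction holds.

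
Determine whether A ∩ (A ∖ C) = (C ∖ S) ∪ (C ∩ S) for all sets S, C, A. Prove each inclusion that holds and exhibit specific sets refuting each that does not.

Both inclusions fail.

Forward inclusion. This inclusion fails. Take S = ∅, C = ∅, A = {1}; then 1 ∈ A ∩ (A ∖ C) but 1 ∉ (C ∖ S) ∪ (C ∩ S).

Reverse inclusion. This inclusion fails. Take S = ∅, C = {1}, A = ∅; then 1 ∈ (C ∖ S) ∪ (C ∩ S) but 1 ∉ A ∩ (A ∖ C).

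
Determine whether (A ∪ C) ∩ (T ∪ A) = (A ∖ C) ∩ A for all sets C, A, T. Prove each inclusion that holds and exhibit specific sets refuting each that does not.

(⊆) fails; (⊇) holds.

(⊆) This inclusion fails. Take C = {1}, A = {1}, T = ∅; then 1 ∈ (A ∪ C) ∩ (T ∪ A) but 1 ∉ (A ∖ C) ∩ A.

(⊇) Let x ∈ (A ∖ C) ∩ A. Then either x ∈ A and x ∉ C, T; or x ∈ A ∩ T and x ∉ C. In each case x ∈ (A ∪ C) ∩ (T ∪ A), so (A ∖ C) ∩ A ⊆ (A ∪ C) ∩ (T ∪ A).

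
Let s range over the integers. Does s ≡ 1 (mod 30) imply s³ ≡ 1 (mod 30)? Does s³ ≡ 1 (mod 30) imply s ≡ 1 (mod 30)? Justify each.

Both implications hold.

(⇒) Suppose s ≡ 1 (mod 30). Write s = 30j + 1. Then (30j + 1)³ = 27000j³ + 2700j² + 90j + 1 = 30(900j³ + 90j² + 3j) + 1, so s³ ≡ 1 (mod 30).

(⇐) Conversely, suppose s³ ≡ 1 (mod 30). The only residue r in {0, …, 29} with r³ ≡ 1 (mod 30) is r = 1, so s ≡ 1 (mod 30).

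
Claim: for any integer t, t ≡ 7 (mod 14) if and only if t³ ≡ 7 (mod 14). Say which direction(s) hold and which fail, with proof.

Both directions hold; the statement is true.

(⇒) Suppose t ≡ 7 (mod 14). Write t = 14j + 7. Then (14j + 7)³ = 2744j³ + 4116j² + 2058j + 343 = 14(196j³ + 294j² + 147j + 24) + 7, so t³ ≡ 7 (mod 14).

(⇐) Conversely, suppose t³ ≡ 7 (mod 14). The only residue r in {0, …, 13} with r³ ≡ 7 (mod 14) is r = 7, so t ≡ 7 (mod 14).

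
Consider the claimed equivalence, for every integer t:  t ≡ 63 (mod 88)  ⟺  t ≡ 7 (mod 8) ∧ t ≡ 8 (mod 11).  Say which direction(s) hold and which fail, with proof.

Both implications hold.

(⟹) Suppose t ≡ 63 (mod 88); write t = 88j + 63. Since 8 ∣ 88, reducing mod 8 gives t ≡ 63 ≡ 7 (mod 8); since 11 ∣ 88, reducing mod 11 gives t ≡ 63 ≡ 8 (mod 11).

(⟸) Conversely, if t ≡ 7 (mod 8) and t ≡ 8 (mod 11), then by the Chinese remainder theorem t ≡ 63 (mod 88). This is exactly t ≡ 63 (mod 88).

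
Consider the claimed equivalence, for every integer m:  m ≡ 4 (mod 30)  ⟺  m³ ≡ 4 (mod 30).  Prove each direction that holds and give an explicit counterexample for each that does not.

(⇒) Suppose m ≡ 4 (mod 30). Write m = 30j + 4. Then (30j + 4)³ = 27000j³ + 10800j² + 1440j + 64 = 30(900j³ + 360j² + 48j + 2) + 4, so m³ ≡ 4 (mod 30).

(⇐) Conversely, suppose m³ ≡ 4 (mod 30). The only residue r in {0, …, 29} with r³ ≡ 4 (mod 30) is r = 4, so m ≡ 4 (mod 30).

Equivalent; both directions hold.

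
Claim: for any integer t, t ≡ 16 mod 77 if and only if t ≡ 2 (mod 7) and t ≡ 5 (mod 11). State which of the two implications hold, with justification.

Both implications hold.

Forward direction. Suppose t ≡ 16 (mod 77); write t = 77j + 16. Since 7 ∣ 77, reducing mod 7 gives t ≡ 16 ≡ 2 (mod 7); since 11 ∣ 77, reducing mod 11 gives t ≡ 16 ≡ 5 (mod 11).

Converse. If t ≡ 2 (mod 7) and t ≡ 5 (mod 11), then by the Chinese remainder theorem t ≡ 16 (mod 77). This is exactly t ≡ 16 (mod 77).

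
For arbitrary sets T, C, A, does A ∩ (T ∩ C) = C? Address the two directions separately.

(⊆) holds; (⊇) fails.

(⟹) Let x ∈ A ∩ (T ∩ C). Then x ∈ T ∩ C ∩ A, from which x ∈ C.

(⟸) This inclusion fails. Take T = ∅, C = {1}, A = ∅; then 1 ∈ C but 1 ∉ A ∩ (T ∩ C).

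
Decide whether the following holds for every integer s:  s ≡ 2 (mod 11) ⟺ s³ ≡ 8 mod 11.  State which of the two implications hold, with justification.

Forward direction. Suppose s ≡ 2 (mod 11). Write s = 11j + 2. Then (11j + 2)³ = 1331j³ + 726j² + 132j + 8 = 11(121j³ + 66j² + 12j) + 8, so s³ ≡ 8 (mod 11).

Converse. For the converse, argue contrapositively. If s ≢ 2 (mod 11), then s is congruent to one of 0, 1, 3, 4, 5, 6, 7, 8, 9, 10 modulo 11, and these give s³ ≡ 0, 1, 5, 9, 4, 7, 2, 6, 3, 10 respectively — never 8.

Both implications hold.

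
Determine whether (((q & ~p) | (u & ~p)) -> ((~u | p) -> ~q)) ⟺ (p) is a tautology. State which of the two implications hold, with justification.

Forward direction. This fails. Under p = F, u = F, q = F, the left side is true but the right side is false.

Converse. Assume the antecedent. If p is true, the consequent reduces to true regardless of the other variables. If p is false, the antecedent cannot hold. Either way the consequent holds.

Only the reverse direction holds.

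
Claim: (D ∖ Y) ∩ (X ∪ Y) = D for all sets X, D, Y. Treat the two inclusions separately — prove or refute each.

(⟹) Let x ∈ (D ∖ Y) ∩ (X ∪ Y). Then x ∈ X ∩ D and x ∉ Y, from which x ∈ D.

(⟸) This inclusion fails. Take X = ∅, D = {1}, Y = ∅; then 1 ∈ D but 1 ∉ (D ∖ Y) ∩ (X ∪ Y).

(⊆) holds; (⊇) fails.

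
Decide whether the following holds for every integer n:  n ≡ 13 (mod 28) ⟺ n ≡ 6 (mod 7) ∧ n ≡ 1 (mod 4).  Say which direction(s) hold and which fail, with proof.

Equivalent; both directions hold.

(⟹) Suppose n ≡ 13 (mod 28); write n = 28j + 13. Since 7 ∣ 28, reducing mod 7 gives n ≡ 13 ≡ 6 (mod 7); since 4 ∣ 28, reducing mod 4 gives n ≡ 13 ≡ 1 (mod 4).

(⟸) Conversely, if n ≡ 6 (mod 7) and n ≡ 1 (mod 4), then by the Chinese remainder theorem n ≡ 13 (mod 28). This is exactly n ≡ 13 (mod 28).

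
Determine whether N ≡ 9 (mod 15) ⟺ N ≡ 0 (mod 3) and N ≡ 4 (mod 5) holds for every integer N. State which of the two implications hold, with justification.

Both directions hold; the statement is true.

Forward direction. Suppose N ≡ 9 (mod 15); write N = 15j + 9. Since 3 ∣ 15, reducing mod 3 gives N ≡ 9 ≡ 0 (mod 3); since 5 ∣ 15, reducing mod 5 gives N ≡ 9 ≡ 4 (mod 5).

Converse. If N ≡ 0 (mod 3) and N ≡ 4 (mod 5), then by the Chinese remainder theorem N ≡ 9 (mod 15). This is exactly N ≡ 9 (mod 15).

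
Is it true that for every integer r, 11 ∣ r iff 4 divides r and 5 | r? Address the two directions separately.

Neither direction holds.

Forward direction. This fails: take r = 11. Certainly 11 ∣ 11, but 4 ∤ 11.

Converse. This fails: take r = 20. Both 4 ∣ 20 and 5 ∣ 20, yet 20 is not a multiple of 11 (since 20 = 1·11 + 9), so 11 ∤ 20.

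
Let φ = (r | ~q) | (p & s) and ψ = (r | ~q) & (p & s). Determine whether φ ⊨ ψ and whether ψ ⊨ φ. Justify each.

(⇐) Assume the antecedent. If q is true, the antecedent forces (q = T, r = T, s = T, p = T), and (r | ~q) | (p & s) holds there. If q is false, (r | ~q) | (p & s) reduces to true regardless of the other variables. Either way (r | ~q) | (p & s) holds.

(⇒) This fails. Under q = F, r = F, s = F, p = F, the left side is true but the right side is false.

Only the converse holds.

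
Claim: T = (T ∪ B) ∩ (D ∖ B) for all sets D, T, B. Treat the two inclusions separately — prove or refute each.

(⊇) Let x ∈ (T ∪ B) ∩ (D ∖ B). Then x ∈ D ∩ T and x ∉ B, from which x ∈ T.

(⊆) This inclusion fails. Take D = ∅, T = {1}, B = ∅; then 1 ∈ T but 1 ∉ (T ∪ B) ∩ (D ∖ B).

Only the reverse inclusion holds.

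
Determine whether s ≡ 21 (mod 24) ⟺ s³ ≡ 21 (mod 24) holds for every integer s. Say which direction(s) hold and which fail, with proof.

Equivalent; both directions hold.

(→) Suppose s ≡ 21 (mod 24). Write s = 24j + 21. Then (24j + 21)³ = 13824j³ + 36288j² + 31752j + 9261 = 24(576j³ + 1512j² + 1323j + 385) + 21, so s³ ≡ 21 (mod 24).

(←) Conversely, suppose s³ ≡ 21 (mod 24). The only residue r in {0, …, 23} with r³ ≡ 21 (mod 24) is r = 21, so s ≡ 21 (mod 24).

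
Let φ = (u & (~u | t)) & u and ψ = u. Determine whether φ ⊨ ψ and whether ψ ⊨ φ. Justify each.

(⟸) This fails. Under t = F, u = T, the left side is false but the right side is true.

(⟹) Assume the antecedent. If t is true, the antecedent forces (t = T, u = T), and u holds there. If t is false, the antecedent cannot hold. Either way u holds.

Only the forward direction holds.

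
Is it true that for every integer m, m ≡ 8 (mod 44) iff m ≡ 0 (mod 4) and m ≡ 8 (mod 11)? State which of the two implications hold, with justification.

(⟹) Suppose m ≡ 8 (mod 44); write m = 44j + 8. Since 4 ∣ 44, reducing mod 4 gives m ≡ 8 ≡ 0 (mod 4); since 11 ∣ 44, reducing mod 11 gives m ≡ 8 (mod 11).

(⟸) Conversely, if m ≡ 0 (mod 4) and m ≡ 8 (mod 11), then by the Chinese remainder theorem m ≡ 8 (mod 44). This is exactly m ≡ 8 (mod 44).

Both directions hold.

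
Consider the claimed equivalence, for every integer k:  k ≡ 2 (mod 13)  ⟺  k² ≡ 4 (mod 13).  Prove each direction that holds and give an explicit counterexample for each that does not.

(⇒) Suppose k ≡ 2 (mod 13). Write k = 13j + 2. Then (13j + 2)² = 169j² + 52j + 4 = 13(13j² + 4j) + 4, so k² ≡ 4 (mod 13).

(⇐) This fails: take k = 11. Then 11² = 121 ≡ 4 (mod 13), yet 11 ≡ 11 (mod 13), not 2.

The forward direction holds; the converse fails.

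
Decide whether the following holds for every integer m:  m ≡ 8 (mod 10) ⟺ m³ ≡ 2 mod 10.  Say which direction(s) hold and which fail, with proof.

Both directions hold.

(←) For the converse, argue contrapositively. If m ≢ 8 (mod 10), then m is congruent to one of 0, 1, 2, 3, 4, 5, 6, 7, 9 modulo 10, and these give m³ ≡ 0, 1, 8, 7, 4, 5, 6, 3, 9 respectively — never 2.

(→) Suppose m ≡ 8 (mod 10). Write m = 10j + 8. Then (10j + 8)³ = 1000j³ + 2400j² + 1920j + 512 = 10(100j³ + 240j² + 192j + 51) + 2, so m³ ≡ 2 (mod 10).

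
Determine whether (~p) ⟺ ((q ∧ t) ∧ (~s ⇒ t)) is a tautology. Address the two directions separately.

Neither direction holds.

(⟹) This fails. Under s = F, q = F, t = F, p = F, the left side is true but the right side is false.

(⟸) This fails. Under s = F, q = T, t = T, p = T, the left side is false but the right side is true.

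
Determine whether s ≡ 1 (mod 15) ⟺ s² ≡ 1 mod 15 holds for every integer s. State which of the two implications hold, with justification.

Forward direction. Suppose s ≡ 1 (mod 15). Write s = 15j + 1. Then (15j + 1)² = 225j² + 30j + 1 = 15(15j² + 2j) + 1, so s² ≡ 1 (mod 15).

Converse. This fails: take s = 4. Then 4² = 16 ≡ 1 (mod 15), yet 4 ≡ 4 (mod 15), not 1.

The forward direction holds; the converse fails.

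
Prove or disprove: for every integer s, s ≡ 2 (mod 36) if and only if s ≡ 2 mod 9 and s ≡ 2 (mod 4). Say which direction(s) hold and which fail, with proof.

Both directions hold; the statement is true.

(⇒) Suppose s ≡ 2 (mod 36); write s = 36j + 2. Since 9 ∣ 36, reducing mod 9 gives s ≡ 2 (mod 9); since 4 ∣ 36, reducing mod 4 gives s ≡ 2 (mod 4).

(⇐) Conversely, if s ≡ 2 (mod 9) and s ≡ 2 (mod 4), then by the Chinese remainder theorem s ≡ 2 (mod 36). This is exactly s ≡ 2 (mod 36).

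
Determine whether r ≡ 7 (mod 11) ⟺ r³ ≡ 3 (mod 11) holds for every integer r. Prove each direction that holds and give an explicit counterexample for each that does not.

[⇒] This fails: take r = 7. Then 7 ≡ 7 (mod 11), but 7³ = 343 ≡ 2 (mod 11), not 3.

[⇐] This fails: take r = 9. Then 9³ = 729 ≡ 3 (mod 11), yet 9 ≡ 9 (mod 11), not 7.

Neither direction holds.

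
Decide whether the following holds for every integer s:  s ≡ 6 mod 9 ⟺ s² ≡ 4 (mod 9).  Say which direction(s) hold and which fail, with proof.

Neither implication holds.

[⇒] This fails: take s = 6. Then 6 ≡ 6 (mod 9), but 6² = 36 ≡ 0 (mod 9), not 4.

[⇐] This fails: take s = 2. Then 2² = 4 ≡ 4 (mod 9), yet 2 ≡ 2 (mod 9), not 6.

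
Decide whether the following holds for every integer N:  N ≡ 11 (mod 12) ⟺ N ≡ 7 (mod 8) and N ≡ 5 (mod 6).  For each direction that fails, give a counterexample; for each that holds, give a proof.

(⇒) This fails: N = 11 gives 11 ≡ 11 (mod 12) but 11 ≡ 3 (mod 8), so the conjunction on the right does not hold.

(⇐) Conversely, if N ≡ 7 (mod 8) and N ≡ 5 (mod 6), then by the Chinese remainder theorem N ≡ 23 (mod 24). Since 23 ≡ 11 (mod 12) and 12 ∣ 24, we get N ≡ 11 (mod 12).

(⇒) fails; (⇐) holds.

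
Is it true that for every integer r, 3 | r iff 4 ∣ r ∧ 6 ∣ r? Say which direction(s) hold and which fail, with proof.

The forward direction fails; the converse holds.

(⟹) This fails: take r = 3. Certainly 3 ∣ 3, but 4 ∤ 3.

(⟸) Suppose 4 ∣ r and 6 ∣ r. Any common multiple of 4 and 6 is a multiple of their lcm; here lcm(4, 6) = 4·6/gcd(4, 6) = 24/2 = 12, so 12 ∣ r. Since 3 ∣ 12, it follows that 3 ∣ r.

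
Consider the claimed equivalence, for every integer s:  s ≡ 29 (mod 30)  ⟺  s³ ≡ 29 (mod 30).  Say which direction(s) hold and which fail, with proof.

Both directions hold; the statement is true.

Forward direction. Suppose s ≡ 29 (mod 30). Write s = 30j + 29. Then (30j + 29)³ = 27000j³ + 78300j² + 75690j + 24389 = 30(900j³ + 2610j² + 2523j + 812) + 29, so s³ ≡ 29 (mod 30).

Converse. Suppose s³ ≡ 29 (mod 30). The only residue r in {0, …, 29} with r³ ≡ 29 (mod 30) is r = 29, so s ≡ 29 (mod 30).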